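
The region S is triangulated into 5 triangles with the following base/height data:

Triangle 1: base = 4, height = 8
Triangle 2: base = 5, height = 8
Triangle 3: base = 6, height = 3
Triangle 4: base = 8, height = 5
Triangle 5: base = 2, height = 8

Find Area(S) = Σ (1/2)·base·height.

(1/2)×4×8 + (1/2)×5×8 + (1/2)×6×3 + (1/2)×8×5 + (1/2)×2×8 = 73.0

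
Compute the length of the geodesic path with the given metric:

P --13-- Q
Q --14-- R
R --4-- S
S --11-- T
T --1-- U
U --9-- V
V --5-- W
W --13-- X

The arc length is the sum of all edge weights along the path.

Arc length = 13 + 14 + 4 + 11 + 1 + 9 + 5 + 13 = 70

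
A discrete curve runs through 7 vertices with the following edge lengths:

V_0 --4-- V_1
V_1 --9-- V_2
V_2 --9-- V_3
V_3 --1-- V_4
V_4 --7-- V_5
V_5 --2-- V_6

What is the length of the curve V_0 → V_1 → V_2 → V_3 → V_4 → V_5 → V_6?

Arc length = 4 + 9 + 9 + 1 + 7 + 2 = 32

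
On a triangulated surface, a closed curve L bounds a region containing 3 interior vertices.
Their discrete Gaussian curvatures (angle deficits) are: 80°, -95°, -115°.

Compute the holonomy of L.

Holonomy = total enclosed curvature = 80° + (-95°) + (-115°) = -130°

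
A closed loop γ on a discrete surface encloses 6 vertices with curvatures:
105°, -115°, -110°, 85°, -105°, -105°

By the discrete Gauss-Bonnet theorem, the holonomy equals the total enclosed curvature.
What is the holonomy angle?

Holonomy = total enclosed curvature = 105° + (-115°) + (-110°) + 85° + (-105°) + (-105°) = -245°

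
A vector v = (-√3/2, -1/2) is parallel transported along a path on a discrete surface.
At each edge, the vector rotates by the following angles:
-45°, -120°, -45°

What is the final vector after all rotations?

Total rotation: (-45°) + (-120°) + (-45°) = -210° ≡ 150° (mod 360°). Final vector: (1, 0)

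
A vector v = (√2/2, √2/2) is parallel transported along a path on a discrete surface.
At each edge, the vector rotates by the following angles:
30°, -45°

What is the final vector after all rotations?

Total rotation: 30° + (-45°) = -15°. Final vector: (0.8660, 0.5000)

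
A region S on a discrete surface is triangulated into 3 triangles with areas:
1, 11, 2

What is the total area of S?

1 + 11 + 2 = 14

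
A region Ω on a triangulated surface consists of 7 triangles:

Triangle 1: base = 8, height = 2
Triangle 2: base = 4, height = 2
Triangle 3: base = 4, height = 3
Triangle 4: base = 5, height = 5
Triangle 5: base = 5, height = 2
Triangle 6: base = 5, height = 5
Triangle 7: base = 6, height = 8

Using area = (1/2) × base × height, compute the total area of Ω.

(1/2)×8×2 + (1/2)×4×2 + (1/2)×4×3 + (1/2)×5×5 + (1/2)×5×2 + (1/2)×5×5 + (1/2)×6×8 = 72.0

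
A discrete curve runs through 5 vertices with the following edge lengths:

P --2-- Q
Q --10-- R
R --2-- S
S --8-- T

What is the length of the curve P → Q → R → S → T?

Arc length = 2 + 10 + 2 + 8 = 22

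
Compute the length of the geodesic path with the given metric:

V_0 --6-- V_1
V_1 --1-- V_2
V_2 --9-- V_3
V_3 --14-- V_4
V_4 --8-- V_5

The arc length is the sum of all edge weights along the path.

Arc length = 6 + 1 + 9 + 14 + 8 = 38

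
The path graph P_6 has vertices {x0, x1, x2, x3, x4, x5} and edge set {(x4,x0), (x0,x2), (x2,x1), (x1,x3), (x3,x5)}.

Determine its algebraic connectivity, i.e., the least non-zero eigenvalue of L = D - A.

The path graph P_n has Laplacian eigenvalues λ_k = 2 − 2cos(kπ/n), k = 0, 1, …, n−1. Here n = 6:
k=0: 2 − 2cos(0) = 0.0; k=1: 2 − 2cos(π/6) = 0.2679; k=2: 2 − 2cos(π/3) = 1.0; k=3: 2 − 2cos(π/2) = 2.0; k=4: 2 − 2cos(2π/3) = 3.0; k=5: 2 − 2cos(5π/6) = 3.7321.
Laplacian eigenvalues: [0.0, 0.2679, 1.0, 2.0, 3.0, 3.7321]. Algebraic connectivity (smallest non-zero eigenvalue) = 0.2679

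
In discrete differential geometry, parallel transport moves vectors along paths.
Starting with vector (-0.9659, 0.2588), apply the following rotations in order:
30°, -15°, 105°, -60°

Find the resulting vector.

Total rotation: 30° + (-15°) + 105° + (-60°) = 60°. Final vector: (-0.7071, -0.7071)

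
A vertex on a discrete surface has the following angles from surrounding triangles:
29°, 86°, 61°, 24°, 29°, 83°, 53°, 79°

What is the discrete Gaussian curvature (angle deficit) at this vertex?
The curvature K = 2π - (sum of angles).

Sum of angles = 444°. K = 360° - 444° = -84° = -7π/15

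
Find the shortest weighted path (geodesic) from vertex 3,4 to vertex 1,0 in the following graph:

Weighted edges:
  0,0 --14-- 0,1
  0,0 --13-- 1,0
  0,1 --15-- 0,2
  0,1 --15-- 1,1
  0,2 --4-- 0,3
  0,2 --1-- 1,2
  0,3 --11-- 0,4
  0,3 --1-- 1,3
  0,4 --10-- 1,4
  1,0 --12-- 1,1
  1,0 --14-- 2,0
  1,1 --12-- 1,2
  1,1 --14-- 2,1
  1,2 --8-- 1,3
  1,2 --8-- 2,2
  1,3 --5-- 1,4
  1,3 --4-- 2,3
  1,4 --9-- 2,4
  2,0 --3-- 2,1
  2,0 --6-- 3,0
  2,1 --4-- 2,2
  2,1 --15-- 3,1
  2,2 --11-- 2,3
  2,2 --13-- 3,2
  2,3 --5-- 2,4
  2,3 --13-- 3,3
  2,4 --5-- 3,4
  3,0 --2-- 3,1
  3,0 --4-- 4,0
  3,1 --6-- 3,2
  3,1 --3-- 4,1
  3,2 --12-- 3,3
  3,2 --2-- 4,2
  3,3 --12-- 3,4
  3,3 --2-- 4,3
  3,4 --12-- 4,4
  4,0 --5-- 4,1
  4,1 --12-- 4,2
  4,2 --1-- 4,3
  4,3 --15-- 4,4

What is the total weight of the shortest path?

Shortest path: 3,4 → 2,4 → 2,3 → 2,2 → 2,1 → 2,0 → 1,0, total weight = 42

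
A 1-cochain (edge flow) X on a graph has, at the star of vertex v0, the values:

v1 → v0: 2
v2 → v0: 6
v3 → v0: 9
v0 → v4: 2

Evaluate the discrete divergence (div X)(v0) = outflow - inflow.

Divergence = sum of outgoing flows = (-2) + (-6) + (-9) + 2 = -15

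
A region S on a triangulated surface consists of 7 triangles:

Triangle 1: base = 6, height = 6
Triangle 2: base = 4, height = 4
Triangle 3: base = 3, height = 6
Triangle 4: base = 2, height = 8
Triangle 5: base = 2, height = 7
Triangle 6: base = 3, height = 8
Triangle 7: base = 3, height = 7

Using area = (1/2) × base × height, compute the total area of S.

(1/2)×6×6 + (1/2)×4×4 + (1/2)×3×6 + (1/2)×2×8 + (1/2)×2×7 + (1/2)×3×8 + (1/2)×3×7 = 72.5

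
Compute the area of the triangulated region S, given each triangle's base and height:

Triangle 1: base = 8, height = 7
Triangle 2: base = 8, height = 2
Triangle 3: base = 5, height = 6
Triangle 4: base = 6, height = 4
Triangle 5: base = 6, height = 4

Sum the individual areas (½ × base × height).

(1/2)×8×7 + (1/2)×8×2 + (1/2)×5×6 + (1/2)×6×4 + (1/2)×6×4 = 75.0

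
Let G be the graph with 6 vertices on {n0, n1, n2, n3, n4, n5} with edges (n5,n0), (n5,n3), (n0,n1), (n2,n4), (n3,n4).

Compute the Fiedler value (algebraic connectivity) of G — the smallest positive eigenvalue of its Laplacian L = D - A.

Degrees: deg(n0) = 2, deg(n1) = 1, deg(n2) = 1, deg(n3) = 2, deg(n4) = 2, deg(n5) = 2.
L = D − A with rows/columns ordered (n0, n1, n2, n3, n4, n5):
  [ 2, -1,  0,  0,  0, -1]
  [-1,  1,  0,  0,  0,  0]
  [ 0,  0,  1,  0, -1,  0]
  [ 0,  0,  0,  2, -1, -1]
  [ 0,  0, -1, -1,  2,  0]
  [-1,  0,  0, -1,  0,  2]
Characteristic polynomial: det(λI − L) = λ(λ² − 4λ + 1)(λ − 1)(λ − 2)(λ − 3).
Roots: λ = 0; (λ² − 4λ + 1) = 0 ⇒ λ = 2 ± √3 ≈ 0.2679, 3.7321; (λ − 1) = 0 ⇒ λ = 1; (λ − 2) = 0 ⇒ λ = 2; (λ − 3) = 0 ⇒ λ = 3.
(Check: the roots sum (with multiplicity) to 10, matching trace L = Σdeg = 2·5 = 10.)
Laplacian eigenvalues: [0.0, 0.2679, 1.0, 2.0, 3.0, 3.7321]. Algebraic connectivity (smallest non-zero eigenvalue) = 0.2679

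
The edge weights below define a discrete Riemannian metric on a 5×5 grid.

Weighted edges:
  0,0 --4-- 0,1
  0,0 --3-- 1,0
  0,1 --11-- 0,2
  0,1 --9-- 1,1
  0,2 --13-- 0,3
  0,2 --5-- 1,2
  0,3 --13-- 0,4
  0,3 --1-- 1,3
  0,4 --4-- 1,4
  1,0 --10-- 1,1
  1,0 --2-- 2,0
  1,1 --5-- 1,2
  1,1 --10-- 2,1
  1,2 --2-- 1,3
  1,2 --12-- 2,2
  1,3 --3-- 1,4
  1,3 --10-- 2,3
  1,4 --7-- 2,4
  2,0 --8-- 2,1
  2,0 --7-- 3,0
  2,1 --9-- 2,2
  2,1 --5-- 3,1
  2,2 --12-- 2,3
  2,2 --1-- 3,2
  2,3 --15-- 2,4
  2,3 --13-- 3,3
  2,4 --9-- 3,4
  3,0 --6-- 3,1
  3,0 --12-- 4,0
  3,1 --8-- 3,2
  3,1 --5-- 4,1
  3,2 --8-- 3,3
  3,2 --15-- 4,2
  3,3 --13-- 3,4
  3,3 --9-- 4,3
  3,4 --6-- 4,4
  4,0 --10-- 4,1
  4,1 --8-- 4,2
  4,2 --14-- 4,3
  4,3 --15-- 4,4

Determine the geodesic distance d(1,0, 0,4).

Shortest path: 1,0 → 1,1 → 1,2 → 1,3 → 1,4 → 0,4, total weight = 24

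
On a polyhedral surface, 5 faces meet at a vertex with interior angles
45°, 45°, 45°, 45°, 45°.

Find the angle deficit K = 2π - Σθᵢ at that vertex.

Sum of angles = 225°. K = 360° - 225° = 135° = 3π/4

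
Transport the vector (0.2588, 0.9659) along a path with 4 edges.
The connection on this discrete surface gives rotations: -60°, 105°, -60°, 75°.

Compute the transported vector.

Total rotation: (-60°) + 105° + (-60°) + 75° = 60°. Final vector: (-0.7071, 0.7071)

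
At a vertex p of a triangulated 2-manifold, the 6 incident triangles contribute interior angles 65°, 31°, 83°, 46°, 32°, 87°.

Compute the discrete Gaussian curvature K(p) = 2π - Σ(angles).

Sum of angles = 344°. K = 360° - 344° = 16° = 4π/45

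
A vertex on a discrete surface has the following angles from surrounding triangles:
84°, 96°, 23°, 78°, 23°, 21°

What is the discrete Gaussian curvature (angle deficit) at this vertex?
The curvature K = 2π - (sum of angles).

Sum of angles = 325°. K = 360° - 325° = 35° = 7π/36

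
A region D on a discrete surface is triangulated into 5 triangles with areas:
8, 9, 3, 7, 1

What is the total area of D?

8 + 9 + 3 + 7 + 1 = 28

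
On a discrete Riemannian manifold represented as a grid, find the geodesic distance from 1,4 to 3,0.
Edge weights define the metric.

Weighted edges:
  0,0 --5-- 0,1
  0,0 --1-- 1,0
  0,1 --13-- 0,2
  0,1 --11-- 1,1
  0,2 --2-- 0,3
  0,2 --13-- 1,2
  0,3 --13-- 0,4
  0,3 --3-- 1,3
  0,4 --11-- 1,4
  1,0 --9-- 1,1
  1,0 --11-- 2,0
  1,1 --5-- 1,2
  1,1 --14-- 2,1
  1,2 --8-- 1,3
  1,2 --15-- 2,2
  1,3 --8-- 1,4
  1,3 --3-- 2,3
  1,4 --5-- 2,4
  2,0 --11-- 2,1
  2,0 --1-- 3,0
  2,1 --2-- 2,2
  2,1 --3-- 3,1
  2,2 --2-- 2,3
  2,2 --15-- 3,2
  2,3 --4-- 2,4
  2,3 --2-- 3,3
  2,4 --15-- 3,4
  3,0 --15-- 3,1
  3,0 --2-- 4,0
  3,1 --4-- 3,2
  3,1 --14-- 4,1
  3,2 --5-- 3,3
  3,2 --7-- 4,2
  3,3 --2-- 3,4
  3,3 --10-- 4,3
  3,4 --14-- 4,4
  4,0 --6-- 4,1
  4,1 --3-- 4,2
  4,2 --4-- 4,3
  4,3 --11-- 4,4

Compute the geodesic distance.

Shortest path: 1,4 → 2,4 → 2,3 → 2,2 → 2,1 → 2,0 → 3,0, total weight = 25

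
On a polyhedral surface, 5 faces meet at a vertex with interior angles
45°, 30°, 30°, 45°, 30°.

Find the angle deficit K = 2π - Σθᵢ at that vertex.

Sum of angles = 180°. K = 360° - 180° = 180° = π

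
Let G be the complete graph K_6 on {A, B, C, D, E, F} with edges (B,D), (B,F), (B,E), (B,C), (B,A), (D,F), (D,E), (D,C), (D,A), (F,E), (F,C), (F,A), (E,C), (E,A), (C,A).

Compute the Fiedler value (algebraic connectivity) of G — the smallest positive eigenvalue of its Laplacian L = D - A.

For the complete graph K_n, L = nI − J (J = all-ones matrix). J has eigenvalues n (once, eigenvector 𝟙) and 0 (multiplicity n−1), so L has eigenvalues 0 (once) and n (multiplicity n−1). Here n = 6: eigenvalue 0 once and 6 with multiplicity 5.
Laplacian eigenvalues: [0.0, 6.0, 6.0, 6.0, 6.0, 6.0]. Algebraic connectivity (smallest non-zero eigenvalue) = 6.0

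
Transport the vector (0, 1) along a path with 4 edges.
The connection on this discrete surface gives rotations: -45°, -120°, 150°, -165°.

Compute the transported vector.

Total rotation: (-45°) + (-120°) + 150° + (-165°) = -180° ≡ 180° (mod 360°). Final vector: (0, -1)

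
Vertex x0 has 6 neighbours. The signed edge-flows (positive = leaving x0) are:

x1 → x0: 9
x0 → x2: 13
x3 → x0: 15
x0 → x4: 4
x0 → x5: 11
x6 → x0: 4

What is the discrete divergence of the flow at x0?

Divergence = sum of outgoing flows = (-9) + 13 + (-15) + 4 + 11 + (-4) = 0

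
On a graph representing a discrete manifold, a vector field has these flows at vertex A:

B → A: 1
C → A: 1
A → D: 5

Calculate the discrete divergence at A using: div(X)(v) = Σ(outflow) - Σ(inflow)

Divergence = sum of outgoing flows = (-1) + (-1) + 5 = 3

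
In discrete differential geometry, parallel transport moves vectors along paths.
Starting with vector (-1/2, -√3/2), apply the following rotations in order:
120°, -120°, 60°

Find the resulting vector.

Total rotation: 120° + (-120°) + 60° = 60°. Final vector: (0.5000, -0.8660)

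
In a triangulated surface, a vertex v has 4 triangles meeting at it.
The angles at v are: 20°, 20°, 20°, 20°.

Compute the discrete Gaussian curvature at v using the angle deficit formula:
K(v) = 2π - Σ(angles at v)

Sum of angles = 80°. K = 360° - 80° = 280°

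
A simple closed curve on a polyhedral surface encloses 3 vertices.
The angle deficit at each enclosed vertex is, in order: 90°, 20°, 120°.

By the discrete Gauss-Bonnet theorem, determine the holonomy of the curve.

Holonomy = total enclosed curvature = 90° + 20° + 120° = 230°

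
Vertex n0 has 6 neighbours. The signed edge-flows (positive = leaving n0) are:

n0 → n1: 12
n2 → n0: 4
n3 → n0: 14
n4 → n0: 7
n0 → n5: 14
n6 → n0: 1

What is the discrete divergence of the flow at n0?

Divergence = sum of outgoing flows = 12 + (-4) + (-14) + (-7) + 14 + (-1) = 0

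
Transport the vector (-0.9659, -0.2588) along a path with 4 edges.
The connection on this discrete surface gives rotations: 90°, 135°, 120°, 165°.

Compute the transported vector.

Total rotation: 90° + 135° + 120° + 165° = 510° ≡ 150° (mod 360°). Final vector: (0.9659, -0.2588)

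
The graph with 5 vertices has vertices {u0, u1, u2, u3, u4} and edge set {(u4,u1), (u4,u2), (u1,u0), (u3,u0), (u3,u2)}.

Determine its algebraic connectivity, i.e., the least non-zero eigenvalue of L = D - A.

Degrees: deg(u0) = 2, deg(u1) = 2, deg(u2) = 2, deg(u3) = 2, deg(u4) = 2.
L = D − A with rows/columns ordered (u0, u1, u2, u3, u4):
  [ 2, -1,  0, -1,  0]
  [-1,  2,  0,  0, -1]
  [ 0,  0,  2, -1, -1]
  [-1,  0, -1,  2,  0]
  [ 0, -1, -1,  0,  2]
Characteristic polynomial: det(λI − L) = λ(λ² − 5λ + 5)².
Roots: λ = 0; (λ² − 5λ + 5) = 0 ⇒ λ = (5 ± √5)/2 ≈ 1.382, 3.618 (multiplicity 2).
(Check: the roots sum (with multiplicity) to 10, matching trace L = Σdeg = 2·5 = 10.)
Laplacian eigenvalues: [0.0, 1.382, 1.382, 3.618, 3.618]. Algebraic connectivity (smallest non-zero eigenvalue) = 1.382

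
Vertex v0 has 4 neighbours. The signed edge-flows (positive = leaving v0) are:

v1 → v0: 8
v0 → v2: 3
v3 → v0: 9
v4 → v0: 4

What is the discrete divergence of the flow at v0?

Divergence = sum of outgoing flows = (-8) + 3 + (-9) + (-4) = -18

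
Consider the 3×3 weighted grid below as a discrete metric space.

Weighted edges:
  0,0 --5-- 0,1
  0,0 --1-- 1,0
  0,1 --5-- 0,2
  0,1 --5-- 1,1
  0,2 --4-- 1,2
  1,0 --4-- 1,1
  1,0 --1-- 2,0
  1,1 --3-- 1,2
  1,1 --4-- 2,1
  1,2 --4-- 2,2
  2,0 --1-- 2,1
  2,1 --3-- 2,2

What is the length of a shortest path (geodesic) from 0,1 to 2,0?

Shortest path: 0,1 → 0,0 → 1,0 → 2,0, total weight = 7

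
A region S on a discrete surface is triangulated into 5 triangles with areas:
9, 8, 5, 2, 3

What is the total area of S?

9 + 8 + 5 + 2 + 3 = 27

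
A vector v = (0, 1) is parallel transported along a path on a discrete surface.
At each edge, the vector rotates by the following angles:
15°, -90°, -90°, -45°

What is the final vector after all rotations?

Total rotation: 15° + (-90°) + (-90°) + (-45°) = -210° ≡ 150° (mod 360°). Final vector: (-0.5000, -0.8660)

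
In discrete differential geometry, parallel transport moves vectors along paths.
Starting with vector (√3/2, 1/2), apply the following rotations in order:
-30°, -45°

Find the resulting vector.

Total rotation: (-30°) + (-45°) = -75°. Final vector: (0.7071, -0.7071)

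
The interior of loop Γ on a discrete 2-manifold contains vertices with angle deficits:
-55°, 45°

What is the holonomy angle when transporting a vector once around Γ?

Holonomy = total enclosed curvature = (-55°) + 45° = -10°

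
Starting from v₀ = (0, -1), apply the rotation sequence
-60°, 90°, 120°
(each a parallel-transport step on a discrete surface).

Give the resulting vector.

Total rotation: (-60°) + 90° + 120° = 150°. Final vector: (0.5000, 0.8660)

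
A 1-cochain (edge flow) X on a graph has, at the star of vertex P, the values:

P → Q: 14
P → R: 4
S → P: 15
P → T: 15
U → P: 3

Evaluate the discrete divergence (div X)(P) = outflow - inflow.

Divergence = sum of outgoing flows = 14 + 4 + (-15) + 15 + (-3) = 15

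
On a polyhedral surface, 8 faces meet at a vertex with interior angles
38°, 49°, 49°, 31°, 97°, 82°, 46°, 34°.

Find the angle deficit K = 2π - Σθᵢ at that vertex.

Sum of angles = 426°. K = 360° - 426° = -66° = -11π/30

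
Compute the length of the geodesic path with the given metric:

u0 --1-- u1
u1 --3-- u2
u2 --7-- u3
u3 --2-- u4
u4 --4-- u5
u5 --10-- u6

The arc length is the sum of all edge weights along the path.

Arc length = 1 + 3 + 7 + 2 + 4 + 10 = 27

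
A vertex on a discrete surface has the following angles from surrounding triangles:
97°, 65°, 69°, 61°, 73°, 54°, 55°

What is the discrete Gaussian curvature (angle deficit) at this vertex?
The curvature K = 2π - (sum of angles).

Sum of angles = 474°. K = 360° - 474° = -114° = -19π/30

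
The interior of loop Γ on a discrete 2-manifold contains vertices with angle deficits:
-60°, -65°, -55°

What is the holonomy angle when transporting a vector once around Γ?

Holonomy = total enclosed curvature = (-60°) + (-65°) + (-55°) = -180°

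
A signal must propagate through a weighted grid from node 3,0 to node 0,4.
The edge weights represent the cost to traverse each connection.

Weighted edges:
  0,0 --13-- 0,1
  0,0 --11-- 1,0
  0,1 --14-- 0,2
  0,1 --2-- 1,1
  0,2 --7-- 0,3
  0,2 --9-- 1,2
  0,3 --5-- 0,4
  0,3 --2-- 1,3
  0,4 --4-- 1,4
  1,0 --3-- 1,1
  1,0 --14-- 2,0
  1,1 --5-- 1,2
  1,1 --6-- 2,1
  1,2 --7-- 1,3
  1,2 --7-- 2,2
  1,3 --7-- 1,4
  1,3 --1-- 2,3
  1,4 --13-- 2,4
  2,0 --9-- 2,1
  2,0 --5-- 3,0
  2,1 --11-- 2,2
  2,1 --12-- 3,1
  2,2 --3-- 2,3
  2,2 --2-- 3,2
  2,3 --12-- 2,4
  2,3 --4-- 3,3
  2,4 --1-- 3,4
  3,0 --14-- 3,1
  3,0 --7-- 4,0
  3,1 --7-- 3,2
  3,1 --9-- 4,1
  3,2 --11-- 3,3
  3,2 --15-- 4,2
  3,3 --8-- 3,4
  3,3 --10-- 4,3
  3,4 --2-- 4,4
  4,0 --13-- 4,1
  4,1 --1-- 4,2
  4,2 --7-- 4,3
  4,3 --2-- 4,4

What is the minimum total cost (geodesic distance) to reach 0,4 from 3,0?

Shortest path: 3,0 → 3,1 → 3,2 → 2,2 → 2,3 → 1,3 → 0,3 → 0,4, total weight = 34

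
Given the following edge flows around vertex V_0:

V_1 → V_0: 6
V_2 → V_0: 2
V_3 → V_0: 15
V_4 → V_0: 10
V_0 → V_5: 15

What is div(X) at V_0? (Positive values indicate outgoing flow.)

Divergence = sum of outgoing flows = (-6) + (-2) + (-15) + (-10) + 15 = -18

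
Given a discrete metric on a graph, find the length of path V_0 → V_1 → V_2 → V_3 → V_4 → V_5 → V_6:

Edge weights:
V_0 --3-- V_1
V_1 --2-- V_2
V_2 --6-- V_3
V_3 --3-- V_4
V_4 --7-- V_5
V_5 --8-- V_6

Arc length = 3 + 2 + 6 + 3 + 7 + 8 = 29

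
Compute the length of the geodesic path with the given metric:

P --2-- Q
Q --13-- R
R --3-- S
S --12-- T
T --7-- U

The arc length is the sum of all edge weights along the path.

Arc length = 2 + 13 + 3 + 12 + 7 = 37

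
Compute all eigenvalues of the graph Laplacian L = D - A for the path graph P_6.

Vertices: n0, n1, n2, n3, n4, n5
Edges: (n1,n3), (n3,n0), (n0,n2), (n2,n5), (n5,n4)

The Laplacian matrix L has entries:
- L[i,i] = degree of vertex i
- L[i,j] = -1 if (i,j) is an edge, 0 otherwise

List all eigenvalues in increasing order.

The path graph P_n has Laplacian eigenvalues λ_k = 2 − 2cos(kπ/n), k = 0, 1, …, n−1. Here n = 6:
k=0: 2 − 2cos(0) = 0.0; k=1: 2 − 2cos(π/6) = 0.2679; k=2: 2 − 2cos(π/3) = 1.0; k=3: 2 − 2cos(π/2) = 2.0; k=4: 2 − 2cos(2π/3) = 3.0; k=5: 2 − 2cos(5π/6) = 3.7321.
Laplacian eigenvalues (increasing order): [0.0, 0.2679, 1.0, 2.0, 3.0, 3.7321]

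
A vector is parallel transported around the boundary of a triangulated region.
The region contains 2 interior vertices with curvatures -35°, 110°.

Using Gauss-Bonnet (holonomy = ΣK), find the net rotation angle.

Holonomy = total enclosed curvature = (-35°) + 110° = 75°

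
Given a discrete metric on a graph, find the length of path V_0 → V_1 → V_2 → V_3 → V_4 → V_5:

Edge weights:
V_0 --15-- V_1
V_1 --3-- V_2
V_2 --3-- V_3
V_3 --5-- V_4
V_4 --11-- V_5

Arc length = 15 + 3 + 3 + 5 + 11 = 37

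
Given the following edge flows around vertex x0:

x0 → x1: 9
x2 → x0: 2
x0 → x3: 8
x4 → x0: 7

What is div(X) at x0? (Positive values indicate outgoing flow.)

Divergence = sum of outgoing flows = 9 + (-2) + 8 + (-7) = 8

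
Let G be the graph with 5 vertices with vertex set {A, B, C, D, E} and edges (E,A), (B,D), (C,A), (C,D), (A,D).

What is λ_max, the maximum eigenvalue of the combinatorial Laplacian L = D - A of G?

Degrees: deg(A) = 3, deg(B) = 1, deg(C) = 2, deg(D) = 3, deg(E) = 1.
L = D − A with rows/columns ordered (A, B, C, D, E):
  [ 3,  0, -1, -1, -1]
  [ 0,  1,  0, -1,  0]
  [-1,  0,  2, -1,  0]
  [-1, -1, -1,  3,  0]
  [-1,  0,  0,  0,  1]
Characteristic polynomial: det(λI − L) = λ(λ² − 5λ + 3)(λ² − 5λ + 5).
Roots: λ = 0; (λ² − 5λ + 3) = 0 ⇒ λ = (5 ± √13)/2 ≈ 0.6972, 4.3028; (λ² − 5λ + 5) = 0 ⇒ λ = (5 ± √5)/2 ≈ 1.382, 3.618.
(Check: the roots sum (with multiplicity) to 10, matching trace L = Σdeg = 2·5 = 10.)
Laplacian eigenvalues: [0.0, 0.6972, 1.382, 3.618, 4.3028]. Largest eigenvalue (spectral radius) = 4.3028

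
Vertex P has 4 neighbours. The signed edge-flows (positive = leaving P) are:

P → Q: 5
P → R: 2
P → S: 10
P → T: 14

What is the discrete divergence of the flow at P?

Divergence = sum of outgoing flows = 5 + 2 + 10 + 14 = 31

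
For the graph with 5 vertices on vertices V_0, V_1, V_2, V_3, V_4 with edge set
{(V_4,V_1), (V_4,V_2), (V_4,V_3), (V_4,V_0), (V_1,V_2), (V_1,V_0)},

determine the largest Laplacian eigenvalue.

Degrees: deg(V_0) = 2, deg(V_1) = 3, deg(V_2) = 2, deg(V_3) = 1, deg(V_4) = 4.
L = D − A with rows/columns ordered (V_0, V_1, V_2, V_3, V_4):
  [ 2, -1,  0,  0, -1]
  [-1,  3, -1,  0, -1]
  [ 0, -1,  2,  0, -1]
  [ 0,  0,  0,  1, -1]
  [-1, -1, -1, -1,  4]
Characteristic polynomial: det(λI − L) = λ(λ − 1)(λ − 2)(λ − 4)(λ − 5).
Roots: λ = 0; (λ − 1) = 0 ⇒ λ = 1; (λ − 2) = 0 ⇒ λ = 2; (λ − 4) = 0 ⇒ λ = 4; (λ − 5) = 0 ⇒ λ = 5.
(Check: the roots sum (with multiplicity) to 12, matching trace L = Σdeg = 2·6 = 12.)
Laplacian eigenvalues: [0.0, 1.0, 2.0, 4.0, 5.0]. Largest eigenvalue (spectral radius) = 5.0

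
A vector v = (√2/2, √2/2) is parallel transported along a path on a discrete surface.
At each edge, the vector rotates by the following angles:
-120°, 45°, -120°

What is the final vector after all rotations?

Total rotation: (-120°) + 45° + (-120°) = -195° ≡ 165° (mod 360°). Final vector: (-0.8660, -0.5000)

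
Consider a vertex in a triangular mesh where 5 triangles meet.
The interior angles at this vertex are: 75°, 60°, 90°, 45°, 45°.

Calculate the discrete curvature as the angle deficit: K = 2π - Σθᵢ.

Sum of angles = 315°. K = 360° - 315° = 45°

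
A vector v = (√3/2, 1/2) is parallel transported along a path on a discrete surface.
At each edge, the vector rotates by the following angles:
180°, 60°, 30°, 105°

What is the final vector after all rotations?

Total rotation: 180° + 60° + 30° + 105° = 375° ≡ 15° (mod 360°). Final vector: (0.7071, 0.7071)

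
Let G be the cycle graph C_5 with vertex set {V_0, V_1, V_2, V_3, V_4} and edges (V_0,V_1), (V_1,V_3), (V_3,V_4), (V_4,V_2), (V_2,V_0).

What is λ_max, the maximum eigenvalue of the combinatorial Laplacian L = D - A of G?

The cycle graph C_n has Laplacian eigenvalues λ_k = 2 − 2cos(2πk/n), k = 0, 1, …, n−1. Here n = 5:
k=0: 2 − 2cos(0) = 0.0; k=1: 2 − 2cos(2π/5) = 1.382; k=2: 2 − 2cos(4π/5) = 3.618; k=3: 2 − 2cos(6π/5) = 3.618; k=4: 2 − 2cos(8π/5) = 1.382.
Laplacian eigenvalues: [0.0, 1.382, 1.382, 3.618, 3.618]. Largest eigenvalue (spectral radius) = 3.618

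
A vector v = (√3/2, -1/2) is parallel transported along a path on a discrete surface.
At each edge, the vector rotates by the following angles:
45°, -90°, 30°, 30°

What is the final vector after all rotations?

Total rotation: 45° + (-90°) + 30° + 30° = 15°. Final vector: (0.9659, -0.2588)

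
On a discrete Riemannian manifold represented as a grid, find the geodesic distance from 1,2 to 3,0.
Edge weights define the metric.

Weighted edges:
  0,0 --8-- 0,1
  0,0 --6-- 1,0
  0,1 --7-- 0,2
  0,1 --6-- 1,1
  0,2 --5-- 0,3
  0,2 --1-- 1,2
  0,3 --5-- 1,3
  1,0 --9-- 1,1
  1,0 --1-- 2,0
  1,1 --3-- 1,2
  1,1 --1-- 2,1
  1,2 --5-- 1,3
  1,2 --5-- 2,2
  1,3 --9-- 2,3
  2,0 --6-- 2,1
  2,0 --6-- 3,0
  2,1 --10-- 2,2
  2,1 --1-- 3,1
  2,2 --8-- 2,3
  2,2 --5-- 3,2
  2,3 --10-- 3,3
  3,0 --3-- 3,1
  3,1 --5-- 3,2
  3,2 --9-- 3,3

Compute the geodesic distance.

Shortest path: 1,2 → 1,1 → 2,1 → 3,1 → 3,0, total weight = 8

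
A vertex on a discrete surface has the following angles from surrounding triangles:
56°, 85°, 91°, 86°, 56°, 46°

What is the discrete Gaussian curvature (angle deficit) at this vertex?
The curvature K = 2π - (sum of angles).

Sum of angles = 420°. K = 360° - 420° = -60° = -π/3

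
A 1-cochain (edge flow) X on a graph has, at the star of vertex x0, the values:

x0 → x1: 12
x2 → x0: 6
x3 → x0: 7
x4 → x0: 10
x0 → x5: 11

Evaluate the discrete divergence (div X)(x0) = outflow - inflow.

Divergence = sum of outgoing flows = 12 + (-6) + (-7) + (-10) + 11 = 0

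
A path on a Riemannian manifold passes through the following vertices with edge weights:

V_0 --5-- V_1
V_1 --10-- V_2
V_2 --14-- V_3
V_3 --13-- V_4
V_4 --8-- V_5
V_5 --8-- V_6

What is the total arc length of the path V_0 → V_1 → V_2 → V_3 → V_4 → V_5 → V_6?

Arc length = 5 + 10 + 14 + 13 + 8 + 8 = 58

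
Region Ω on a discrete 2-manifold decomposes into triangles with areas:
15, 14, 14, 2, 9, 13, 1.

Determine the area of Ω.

15 + 14 + 14 + 2 + 9 + 13 + 1 = 68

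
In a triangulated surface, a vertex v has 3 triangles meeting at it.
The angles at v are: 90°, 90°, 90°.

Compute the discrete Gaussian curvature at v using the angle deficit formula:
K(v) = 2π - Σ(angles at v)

Sum of angles = 270°. K = 360° - 270° = 90°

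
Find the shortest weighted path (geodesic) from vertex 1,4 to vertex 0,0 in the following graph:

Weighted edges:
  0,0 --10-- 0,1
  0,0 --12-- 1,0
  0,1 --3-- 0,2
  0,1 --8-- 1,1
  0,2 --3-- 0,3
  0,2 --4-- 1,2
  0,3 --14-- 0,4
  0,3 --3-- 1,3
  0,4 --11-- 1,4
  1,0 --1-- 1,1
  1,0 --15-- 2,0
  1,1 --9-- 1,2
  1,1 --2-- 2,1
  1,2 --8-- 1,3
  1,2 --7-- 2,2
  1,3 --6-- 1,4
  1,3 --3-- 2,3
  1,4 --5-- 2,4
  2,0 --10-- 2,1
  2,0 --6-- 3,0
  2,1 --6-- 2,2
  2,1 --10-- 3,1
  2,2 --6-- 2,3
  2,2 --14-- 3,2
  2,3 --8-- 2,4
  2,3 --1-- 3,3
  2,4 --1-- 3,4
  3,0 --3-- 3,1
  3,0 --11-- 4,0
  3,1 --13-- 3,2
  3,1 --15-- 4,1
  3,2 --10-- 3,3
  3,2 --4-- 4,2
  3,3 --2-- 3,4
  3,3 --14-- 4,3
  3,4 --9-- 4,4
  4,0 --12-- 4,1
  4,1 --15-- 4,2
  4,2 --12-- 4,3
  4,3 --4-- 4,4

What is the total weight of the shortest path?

Shortest path: 1,4 → 1,3 → 0,3 → 0,2 → 0,1 → 0,0, total weight = 25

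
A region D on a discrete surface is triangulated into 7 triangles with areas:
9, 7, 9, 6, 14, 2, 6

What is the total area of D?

9 + 7 + 9 + 6 + 14 + 2 + 6 = 53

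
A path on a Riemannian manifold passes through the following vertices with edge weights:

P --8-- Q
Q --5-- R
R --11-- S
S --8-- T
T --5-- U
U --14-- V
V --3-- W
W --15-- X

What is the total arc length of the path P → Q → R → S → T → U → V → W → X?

Arc length = 8 + 5 + 11 + 8 + 5 + 14 + 3 + 15 = 69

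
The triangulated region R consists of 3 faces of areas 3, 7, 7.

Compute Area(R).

3 + 7 + 7 = 17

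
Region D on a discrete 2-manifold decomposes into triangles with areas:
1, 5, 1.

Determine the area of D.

1 + 5 + 1 = 7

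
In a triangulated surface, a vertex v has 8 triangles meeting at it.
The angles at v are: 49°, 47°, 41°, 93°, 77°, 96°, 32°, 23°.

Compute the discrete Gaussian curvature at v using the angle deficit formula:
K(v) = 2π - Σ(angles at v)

Sum of angles = 458°. K = 360° - 458° = -98° = -49π/90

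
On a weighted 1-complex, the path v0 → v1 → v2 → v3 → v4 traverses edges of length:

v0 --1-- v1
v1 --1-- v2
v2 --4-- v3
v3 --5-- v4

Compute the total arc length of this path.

Arc length = 1 + 1 + 4 + 5 = 11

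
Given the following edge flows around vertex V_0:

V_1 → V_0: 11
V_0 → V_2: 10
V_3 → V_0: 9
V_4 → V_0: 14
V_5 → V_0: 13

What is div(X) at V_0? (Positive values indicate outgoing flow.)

Divergence = sum of outgoing flows = (-11) + 10 + (-9) + (-14) + (-13) = -37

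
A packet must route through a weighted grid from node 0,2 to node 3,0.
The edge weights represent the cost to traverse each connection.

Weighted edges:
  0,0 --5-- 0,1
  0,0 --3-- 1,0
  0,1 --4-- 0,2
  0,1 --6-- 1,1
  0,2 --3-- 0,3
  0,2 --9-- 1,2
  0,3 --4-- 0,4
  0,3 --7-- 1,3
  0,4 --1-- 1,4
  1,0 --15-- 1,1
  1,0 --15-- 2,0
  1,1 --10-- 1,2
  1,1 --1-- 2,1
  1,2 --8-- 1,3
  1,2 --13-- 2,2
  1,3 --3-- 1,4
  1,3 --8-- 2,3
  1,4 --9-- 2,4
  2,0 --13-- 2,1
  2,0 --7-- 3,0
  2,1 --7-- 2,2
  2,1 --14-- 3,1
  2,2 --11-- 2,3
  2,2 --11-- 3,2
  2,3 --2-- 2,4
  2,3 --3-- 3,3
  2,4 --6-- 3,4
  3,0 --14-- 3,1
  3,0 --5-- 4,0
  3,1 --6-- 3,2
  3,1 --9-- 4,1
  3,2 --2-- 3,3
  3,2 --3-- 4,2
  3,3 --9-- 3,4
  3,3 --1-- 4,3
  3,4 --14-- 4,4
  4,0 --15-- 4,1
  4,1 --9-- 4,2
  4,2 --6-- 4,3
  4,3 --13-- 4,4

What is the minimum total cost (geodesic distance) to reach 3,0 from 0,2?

Shortest path: 0,2 → 0,1 → 1,1 → 2,1 → 2,0 → 3,0, total weight = 31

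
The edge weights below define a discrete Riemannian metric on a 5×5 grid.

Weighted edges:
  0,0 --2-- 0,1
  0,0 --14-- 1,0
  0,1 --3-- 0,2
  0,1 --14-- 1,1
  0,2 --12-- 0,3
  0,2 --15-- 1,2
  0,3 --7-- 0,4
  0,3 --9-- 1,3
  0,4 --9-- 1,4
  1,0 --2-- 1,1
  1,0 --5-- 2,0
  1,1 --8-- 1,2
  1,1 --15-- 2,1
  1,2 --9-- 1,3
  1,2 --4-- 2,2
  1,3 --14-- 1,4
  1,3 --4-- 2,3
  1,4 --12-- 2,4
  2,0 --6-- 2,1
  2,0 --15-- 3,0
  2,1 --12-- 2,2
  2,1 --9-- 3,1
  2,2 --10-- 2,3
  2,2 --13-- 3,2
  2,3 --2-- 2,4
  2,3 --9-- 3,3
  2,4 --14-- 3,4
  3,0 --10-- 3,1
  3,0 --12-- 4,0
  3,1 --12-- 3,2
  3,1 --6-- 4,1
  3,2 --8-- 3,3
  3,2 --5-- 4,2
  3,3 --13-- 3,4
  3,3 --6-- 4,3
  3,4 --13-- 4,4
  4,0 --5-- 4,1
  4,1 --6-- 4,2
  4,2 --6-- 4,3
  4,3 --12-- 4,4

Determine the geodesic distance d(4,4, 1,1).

Shortest path: 4,4 → 4,3 → 3,3 → 2,3 → 1,3 → 1,2 → 1,1, total weight = 48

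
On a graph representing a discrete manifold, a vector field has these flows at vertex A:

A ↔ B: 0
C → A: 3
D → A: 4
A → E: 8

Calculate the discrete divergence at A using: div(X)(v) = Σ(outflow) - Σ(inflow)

Divergence = sum of outgoing flows = 0 + (-3) + (-4) + 8 = 1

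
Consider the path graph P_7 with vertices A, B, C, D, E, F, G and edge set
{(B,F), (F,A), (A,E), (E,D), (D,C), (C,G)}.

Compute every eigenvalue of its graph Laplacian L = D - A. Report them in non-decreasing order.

The path graph P_n has Laplacian eigenvalues λ_k = 2 − 2cos(kπ/n), k = 0, 1, …, n−1. Here n = 7:
k=0: 2 − 2cos(0) = 0.0; k=1: 2 − 2cos(π/7) = 0.1981; k=2: 2 − 2cos(2π/7) = 0.753; k=3: 2 − 2cos(3π/7) = 1.555; k=4: 2 − 2cos(4π/7) = 2.445; k=5: 2 − 2cos(5π/7) = 3.247; k=6: 2 − 2cos(6π/7) = 3.8019.
Laplacian eigenvalues (increasing order): [0.0, 0.1981, 0.753, 1.555, 2.445, 3.247, 3.8019]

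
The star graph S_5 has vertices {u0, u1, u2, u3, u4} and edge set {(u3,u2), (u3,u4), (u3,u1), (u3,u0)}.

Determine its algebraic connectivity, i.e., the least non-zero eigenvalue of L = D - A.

The star S_5 is the complete bipartite graph K_{1,4} (one hub of degree 4, 4 leaves of degree 1). The Laplacian spectrum of K_{p,q} is 0, p (multiplicity q−1), q (multiplicity p−1), p+q. With p = 1, q = 4: 0 once, 1 with multiplicity 3, and 5 once. (Check: trace L = sum of degrees = 8 = 3·1 + 5.)
Laplacian eigenvalues: [0.0, 1.0, 1.0, 1.0, 5.0]. Algebraic connectivity (smallest non-zero eigenvalue) = 1.0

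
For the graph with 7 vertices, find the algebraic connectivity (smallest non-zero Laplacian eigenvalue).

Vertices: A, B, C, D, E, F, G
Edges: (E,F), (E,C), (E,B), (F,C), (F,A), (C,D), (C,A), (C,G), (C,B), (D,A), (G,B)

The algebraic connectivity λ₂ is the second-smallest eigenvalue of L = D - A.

Degrees: deg(A) = 3, deg(B) = 3, deg(C) = 6, deg(D) = 2, deg(E) = 3, deg(F) = 3, deg(G) = 2.
L = D − A with rows/columns ordered (A, B, C, D, E, F, G):
  [ 3,  0, -1, -1,  0, -1,  0]
  [ 0,  3, -1,  0, -1,  0, -1]
  [-1, -1,  6, -1, -1, -1, -1]
  [-1,  0, -1,  2,  0,  0,  0]
  [ 0, -1, -1,  0,  3, -1,  0]
  [-1,  0, -1,  0, -1,  3,  0]
  [ 0, -1, -1,  0,  0,  0,  2]
Characteristic polynomial: det(λI − L) = λ(λ² − 6λ + 6)(λ − 2)(λ − 3)(λ − 4)(λ − 7).
Roots: λ = 0; (λ² − 6λ + 6) = 0 ⇒ λ = 3 ± √3 ≈ 1.2679, 4.7321; (λ − 2) = 0 ⇒ λ = 2; (λ − 3) = 0 ⇒ λ = 3; (λ − 4) = 0 ⇒ λ = 4; (λ − 7) = 0 ⇒ λ = 7.
(Check: the roots sum (with multiplicity) to 22, matching trace L = Σdeg = 2·11 = 22.)
Laplacian eigenvalues: [0.0, 1.2679, 2.0, 3.0, 4.0, 4.7321, 7.0]. Algebraic connectivity (smallest non-zero eigenvalue) = 1.2679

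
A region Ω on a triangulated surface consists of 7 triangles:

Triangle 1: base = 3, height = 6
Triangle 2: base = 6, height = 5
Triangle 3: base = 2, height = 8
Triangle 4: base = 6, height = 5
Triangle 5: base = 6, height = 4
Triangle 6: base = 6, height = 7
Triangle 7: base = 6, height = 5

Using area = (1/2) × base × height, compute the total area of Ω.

(1/2)×3×6 + (1/2)×6×5 + (1/2)×2×8 + (1/2)×6×5 + (1/2)×6×4 + (1/2)×6×7 + (1/2)×6×5 = 95.0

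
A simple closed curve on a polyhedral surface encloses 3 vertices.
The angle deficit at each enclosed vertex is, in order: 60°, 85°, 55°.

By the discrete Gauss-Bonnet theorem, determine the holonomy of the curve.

Holonomy = total enclosed curvature = 60° + 85° + 55° = 200°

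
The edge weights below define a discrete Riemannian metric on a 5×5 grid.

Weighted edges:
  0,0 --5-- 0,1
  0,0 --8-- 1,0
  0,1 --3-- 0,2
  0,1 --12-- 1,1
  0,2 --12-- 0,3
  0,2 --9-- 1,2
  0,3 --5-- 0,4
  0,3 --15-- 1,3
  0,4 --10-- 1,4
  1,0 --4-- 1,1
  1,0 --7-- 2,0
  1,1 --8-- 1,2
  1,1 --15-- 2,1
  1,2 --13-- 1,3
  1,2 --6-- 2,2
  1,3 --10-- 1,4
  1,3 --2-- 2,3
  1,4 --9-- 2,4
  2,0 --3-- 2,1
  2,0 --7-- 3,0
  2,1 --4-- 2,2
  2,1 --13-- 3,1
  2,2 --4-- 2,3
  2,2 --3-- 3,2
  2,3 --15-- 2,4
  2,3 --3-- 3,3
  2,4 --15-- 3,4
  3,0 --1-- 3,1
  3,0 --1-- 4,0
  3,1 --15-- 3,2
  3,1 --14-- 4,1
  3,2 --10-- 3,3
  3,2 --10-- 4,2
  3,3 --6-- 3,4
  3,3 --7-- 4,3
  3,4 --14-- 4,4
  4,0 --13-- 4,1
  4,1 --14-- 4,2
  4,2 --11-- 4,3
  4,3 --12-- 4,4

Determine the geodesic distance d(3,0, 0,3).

Shortest path: 3,0 → 2,0 → 2,1 → 2,2 → 2,3 → 1,3 → 0,3, total weight = 35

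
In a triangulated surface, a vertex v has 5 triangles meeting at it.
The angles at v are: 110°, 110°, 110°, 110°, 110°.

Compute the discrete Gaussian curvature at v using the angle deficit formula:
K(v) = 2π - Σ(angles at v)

Sum of angles = 550°. K = 360° - 550° = -190° = -19π/18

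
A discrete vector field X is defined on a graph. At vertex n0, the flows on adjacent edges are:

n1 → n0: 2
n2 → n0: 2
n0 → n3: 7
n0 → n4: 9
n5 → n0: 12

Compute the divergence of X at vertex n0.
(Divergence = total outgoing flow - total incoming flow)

Divergence = sum of outgoing flows = (-2) + (-2) + 7 + 9 + (-12) = 0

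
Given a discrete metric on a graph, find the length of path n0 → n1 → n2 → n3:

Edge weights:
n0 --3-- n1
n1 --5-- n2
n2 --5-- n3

Arc length = 3 + 5 + 5 = 13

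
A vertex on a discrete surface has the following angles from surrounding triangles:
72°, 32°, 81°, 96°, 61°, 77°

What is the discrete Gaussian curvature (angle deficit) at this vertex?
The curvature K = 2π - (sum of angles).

Sum of angles = 419°. K = 360° - 419° = -59° = -59π/180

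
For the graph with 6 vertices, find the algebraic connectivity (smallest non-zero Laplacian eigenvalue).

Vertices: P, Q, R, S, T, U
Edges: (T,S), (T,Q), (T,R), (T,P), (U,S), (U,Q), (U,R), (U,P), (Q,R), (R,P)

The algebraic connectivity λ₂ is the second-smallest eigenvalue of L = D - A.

Degrees: deg(P) = 3, deg(Q) = 3, deg(R) = 4, deg(S) = 2, deg(T) = 4, deg(U) = 4.
L = D − A with rows/columns ordered (P, Q, R, S, T, U):
  [ 3,  0, -1,  0, -1, -1]
  [ 0,  3, -1,  0, -1, -1]
  [-1, -1,  4,  0, -1, -1]
  [ 0,  0,  0,  2, -1, -1]
  [-1, -1, -1, -1,  4,  0]
  [-1, -1, -1, -1,  0,  4]
Characteristic polynomial: det(λI − L) = λ(λ − 2)(λ − 3)(λ − 4)(λ − 5)(λ − 6).
Roots: λ = 0; (λ − 2) = 0 ⇒ λ = 2; (λ − 3) = 0 ⇒ λ = 3; (λ − 4) = 0 ⇒ λ = 4; (λ − 5) = 0 ⇒ λ = 5; (λ − 6) = 0 ⇒ λ = 6.
(Check: the roots sum (with multiplicity) to 20, matching trace L = Σdeg = 2·10 = 20.)
Laplacian eigenvalues: [0.0, 2.0, 3.0, 4.0, 5.0, 6.0]. Algebraic connectivity (smallest non-zero eigenvalue) = 2.0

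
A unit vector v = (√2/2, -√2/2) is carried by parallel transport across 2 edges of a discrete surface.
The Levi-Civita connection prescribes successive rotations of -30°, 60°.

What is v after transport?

Total rotation: (-30°) + 60° = 30°. Final vector: (0.9659, -0.2588)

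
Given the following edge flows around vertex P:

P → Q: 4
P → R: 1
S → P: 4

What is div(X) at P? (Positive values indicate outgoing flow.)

Divergence = sum of outgoing flows = 4 + 1 + (-4) = 1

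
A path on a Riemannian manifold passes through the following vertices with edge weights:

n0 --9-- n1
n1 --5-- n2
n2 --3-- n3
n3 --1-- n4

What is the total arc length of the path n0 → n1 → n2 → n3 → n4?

Arc length = 9 + 5 + 3 + 1 = 18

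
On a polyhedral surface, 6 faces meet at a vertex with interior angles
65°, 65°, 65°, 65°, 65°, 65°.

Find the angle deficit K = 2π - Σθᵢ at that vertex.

Sum of angles = 390°. K = 360° - 390° = -30° = -π/6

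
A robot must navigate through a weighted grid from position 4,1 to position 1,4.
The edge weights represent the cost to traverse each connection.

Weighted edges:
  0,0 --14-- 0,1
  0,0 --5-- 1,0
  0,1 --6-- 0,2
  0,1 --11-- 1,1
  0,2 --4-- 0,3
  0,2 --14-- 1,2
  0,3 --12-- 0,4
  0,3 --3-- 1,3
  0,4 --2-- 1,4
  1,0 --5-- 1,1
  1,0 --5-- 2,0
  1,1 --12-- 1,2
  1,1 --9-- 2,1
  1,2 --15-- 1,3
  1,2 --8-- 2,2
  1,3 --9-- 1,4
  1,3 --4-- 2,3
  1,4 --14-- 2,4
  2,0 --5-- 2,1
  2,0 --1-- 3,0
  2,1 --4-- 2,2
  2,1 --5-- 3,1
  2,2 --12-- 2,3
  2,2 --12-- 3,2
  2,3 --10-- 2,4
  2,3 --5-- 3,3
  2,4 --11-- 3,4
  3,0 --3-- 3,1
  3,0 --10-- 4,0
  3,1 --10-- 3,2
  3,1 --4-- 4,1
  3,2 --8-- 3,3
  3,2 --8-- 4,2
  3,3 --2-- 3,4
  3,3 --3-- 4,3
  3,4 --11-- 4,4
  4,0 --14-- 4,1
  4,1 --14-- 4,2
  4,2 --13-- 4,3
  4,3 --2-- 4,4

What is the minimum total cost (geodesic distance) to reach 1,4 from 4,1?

Shortest path: 4,1 → 3,1 → 2,1 → 2,2 → 2,3 → 1,3 → 1,4, total weight = 38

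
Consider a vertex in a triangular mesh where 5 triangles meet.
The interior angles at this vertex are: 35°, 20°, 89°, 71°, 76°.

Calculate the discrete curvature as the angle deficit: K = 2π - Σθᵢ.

Sum of angles = 291°. K = 360° - 291° = 69° = 23π/60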